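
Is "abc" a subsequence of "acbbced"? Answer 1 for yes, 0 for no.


Check if "abc" is a subsequence of "acbbced"
Greedy scan:
  Position 0 ('a'): matches sub[0] = 'a'
  Position 1 ('c'): no match needed
  Position 2 ('b'): matches sub[1] = 'b'
  Position 3 ('b'): no match needed
  Position 4 ('c'): matches sub[2] = 'c'
  Position 5 ('e'): no match needed
  Position 6 ('d'): no match needed
All 3 characters matched => is a subsequence

1


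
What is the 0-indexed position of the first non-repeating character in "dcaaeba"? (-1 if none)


Input: dcaaeba
Character frequencies:
  'a': 3
  'b': 1
  'c': 1
  'd': 1
  'e': 1
Scanning left to right for freq == 1:
  Position 0 ('d'): unique! => answer = 0

0


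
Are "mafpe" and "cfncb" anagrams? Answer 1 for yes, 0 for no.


Strings: "mafpe", "cfncb"
Sorted first:  aefmp
Sorted second: bccfn
Differ at position 0: 'a' vs 'b' => not anagrams

0


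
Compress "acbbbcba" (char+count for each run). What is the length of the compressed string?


Input: acbbbcba
Runs:
  'a' x 1 => "a1"
  'c' x 1 => "c1"
  'b' x 3 => "b3"
  'c' x 1 => "c1"
  'b' x 1 => "b1"
  'a' x 1 => "a1"
Compressed: "a1c1b3c1b1a1"
Compressed length: 12

12


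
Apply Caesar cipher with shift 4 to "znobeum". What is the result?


Caesar cipher: shift "znobeum" by 4
  'z' (pos 25) + 4 = pos 3 = 'd'
  'n' (pos 13) + 4 = pos 17 = 'r'
  'o' (pos 14) + 4 = pos 18 = 's'
  'b' (pos 1) + 4 = pos 5 = 'f'
  'e' (pos 4) + 4 = pos 8 = 'i'
  'u' (pos 20) + 4 = pos 24 = 'y'
  'm' (pos 12) + 4 = pos 16 = 'q'
Result: drsfiyq

drsfiyq


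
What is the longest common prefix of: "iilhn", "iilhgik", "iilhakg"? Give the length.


Words: iilhn, iilhgik, iilhakg
  Position 0: all 'i' => match
  Position 1: all 'i' => match
  Position 2: all 'l' => match
  Position 3: all 'h' => match
  Position 4: ('n', 'g', 'a') => mismatch, stop
LCP = "iilh" (length 4)

4


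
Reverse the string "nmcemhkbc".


Input: nmcemhkbc
Reading characters right to left:
  Position 8: 'c'
  Position 7: 'b'
  Position 6: 'k'
  Position 5: 'h'
  Position 4: 'm'
  Position 3: 'e'
  Position 2: 'c'
  Position 1: 'm'
  Position 0: 'n'
Reversed: cbkhmecmn

cbkhmecmn


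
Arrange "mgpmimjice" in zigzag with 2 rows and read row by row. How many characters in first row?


Zigzag "mgpmimjice" into 2 rows:
Placing characters:
  'm' => row 0
  'g' => row 1
  'p' => row 0
  'm' => row 1
  'i' => row 0
  'm' => row 1
  'j' => row 0
  'i' => row 1
  'c' => row 0
  'e' => row 1
Rows:
  Row 0: "mpijc"
  Row 1: "gmmie"
First row length: 5

5


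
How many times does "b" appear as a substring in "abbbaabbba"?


Searching for "b" in "abbbaabbba"
Scanning each position:
  Position 0: "a" => no
  Position 1: "b" => MATCH
  Position 2: "b" => MATCH
  Position 3: "b" => MATCH
  Position 4: "a" => no
  Position 5: "a" => no
  Position 6: "b" => MATCH
  Position 7: "b" => MATCH
  Position 8: "b" => MATCH
  Position 9: "a" => no
Total occurrences: 6

6


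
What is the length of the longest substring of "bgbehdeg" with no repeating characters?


Input: "bgbehdeg"
Sliding window (track last position of each char):
  Position 0 ('b'): window [0,0] length 1 -- new best
  Position 1 ('g'): window [0,1] length 2 -- new best
  Position 2 ('b'): repeat (last at 0), move window start to 1
  Position 2 ('b'): window [1,2] length 2
  Position 3 ('e'): window [1,3] length 3 -- new best
  Position 4 ('h'): window [1,4] length 4 -- new best
  Position 5 ('d'): window [1,5] length 5 -- new best
  Position 6 ('e'): repeat (last at 3), move window start to 4
  Position 6 ('e'): window [4,6] length 3
  Position 7 ('g'): window [4,7] length 4
Longest substring with no repeats: "gbehd" with length 5

5


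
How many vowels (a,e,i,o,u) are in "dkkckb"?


Input: dkkckb
Checking each character:
  'd' at position 0: consonant
  'k' at position 1: consonant
  'k' at position 2: consonant
  'c' at position 3: consonant
  'k' at position 4: consonant
  'b' at position 5: consonant
Total vowels: 0

0


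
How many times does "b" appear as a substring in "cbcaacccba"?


Searching for "b" in "cbcaacccba"
Scanning each position:
  Position 0: "c" => no
  Position 1: "b" => MATCH
  Position 2: "c" => no
  Position 3: "a" => no
  Position 4: "a" => no
  Position 5: "c" => no
  Position 6: "c" => no
  Position 7: "c" => no
  Position 8: "b" => MATCH
  Position 9: "a" => no
Total occurrences: 2

2


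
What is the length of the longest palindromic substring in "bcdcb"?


Input: "bcdcb"
Checking substrings for palindromes:
  [0:5] "bcdcb" (len 5) => palindrome
  [1:4] "cdc" (len 3) => palindrome
Longest palindromic substring: "bcdcb" with length 5

5


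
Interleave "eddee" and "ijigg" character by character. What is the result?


Interleaving "eddee" and "ijigg":
  Position 0: 'e' from first, 'i' from second => "ei"
  Position 1: 'd' from first, 'j' from second => "dj"
  Position 2: 'd' from first, 'i' from second => "di"
  Position 3: 'e' from first, 'g' from second => "eg"
  Position 4: 'e' from first, 'g' from second => "eg"
Result: eidjdiegeg

eidjdiegeg


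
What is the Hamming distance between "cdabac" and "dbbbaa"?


Comparing "cdabac" and "dbbbaa" position by position:
  Position 0: 'c' vs 'd' => differ
  Position 1: 'd' vs 'b' => differ
  Position 2: 'a' vs 'b' => differ
  Position 3: 'b' vs 'b' => same
  Position 4: 'a' vs 'a' => same
  Position 5: 'c' vs 'a' => differ
Total differences (Hamming distance): 4

4


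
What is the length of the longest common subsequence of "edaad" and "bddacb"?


LCS of "edaad" and "bddacb"
DP table:
           b    d    d    a    c    b
      0    0    0    0    0    0    0
  e   0    0    0    0    0    0    0
  d   0    0    1    1    1    1    1
  a   0    0    1    1    2    2    2
  a   0    0    1    1    2    2    2
  d   0    0    1    2    2    2    2
LCS length = dp[5][6] = 2

2


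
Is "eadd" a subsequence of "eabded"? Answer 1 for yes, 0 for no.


Check if "eadd" is a subsequence of "eabded"
Greedy scan:
  Position 0 ('e'): matches sub[0] = 'e'
  Position 1 ('a'): matches sub[1] = 'a'
  Position 2 ('b'): no match needed
  Position 3 ('d'): matches sub[2] = 'd'
  Position 4 ('e'): no match needed
  Position 5 ('d'): matches sub[3] = 'd'
All 4 characters matched => is a subsequence

1


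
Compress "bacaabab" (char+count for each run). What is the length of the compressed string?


Input: bacaabab
Runs:
  'b' x 1 => "b1"
  'a' x 1 => "a1"
  'c' x 1 => "c1"
  'a' x 2 => "a2"
  'b' x 1 => "b1"
  'a' x 1 => "a1"
  'b' x 1 => "b1"
Compressed: "b1a1c1a2b1a1b1"
Compressed length: 14

14


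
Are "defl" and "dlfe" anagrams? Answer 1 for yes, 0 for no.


Strings: "defl", "dlfe"
Sorted first:  defl
Sorted second: defl
Sorted forms match => anagrams

1


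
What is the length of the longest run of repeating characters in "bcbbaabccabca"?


Input: "bcbbaabccabca"
Scanning for longest run:
  Position 1 ('c'): new char, reset run to 1
  Position 2 ('b'): new char, reset run to 1
  Position 3 ('b'): continues run of 'b', length=2
  Position 4 ('a'): new char, reset run to 1
  Position 5 ('a'): continues run of 'a', length=2
  Position 6 ('b'): new char, reset run to 1
  Position 7 ('c'): new char, reset run to 1
  Position 8 ('c'): continues run of 'c', length=2
  Position 9 ('a'): new char, reset run to 1
  Position 10 ('b'): new char, reset run to 1
  Position 11 ('c'): new char, reset run to 1
  Position 12 ('a'): new char, reset run to 1
Longest run: 'b' with length 2

2


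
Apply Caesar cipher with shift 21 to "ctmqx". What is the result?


Caesar cipher: shift "ctmqx" by 21
  'c' (pos 2) + 21 = pos 23 = 'x'
  't' (pos 19) + 21 = pos 14 = 'o'
  'm' (pos 12) + 21 = pos 7 = 'h'
  'q' (pos 16) + 21 = pos 11 = 'l'
  'x' (pos 23) + 21 = pos 18 = 's'
Result: xohls

xohls


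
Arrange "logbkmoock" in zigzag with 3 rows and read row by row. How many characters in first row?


Zigzag "logbkmoock" into 3 rows:
Placing characters:
  'l' => row 0
  'o' => row 1
  'g' => row 2
  'b' => row 1
  'k' => row 0
  'm' => row 1
  'o' => row 2
  'o' => row 1
  'c' => row 0
  'k' => row 1
Rows:
  Row 0: "lkc"
  Row 1: "obmok"
  Row 2: "go"
First row length: 3

3


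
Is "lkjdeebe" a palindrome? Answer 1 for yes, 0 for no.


Input: lkjdeebe
Reversed: ebeedjkl
  Compare pos 0 ('l') with pos 7 ('e'): MISMATCH
  Compare pos 1 ('k') with pos 6 ('b'): MISMATCH
  Compare pos 2 ('j') with pos 5 ('e'): MISMATCH
  Compare pos 3 ('d') with pos 4 ('e'): MISMATCH
Result: not a palindrome

0


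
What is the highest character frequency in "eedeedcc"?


Input: eedeedcc
Character counts:
  'c': 2
  'd': 2
  'e': 4
Maximum frequency: 4

4


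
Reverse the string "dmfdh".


Input: dmfdh
Reading characters right to left:
  Position 4: 'h'
  Position 3: 'd'
  Position 2: 'f'
  Position 1: 'm'
  Position 0: 'd'
Reversed: hdfmd

hdfmd


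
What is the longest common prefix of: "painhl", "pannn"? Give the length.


Words: painhl, pannn
  Position 0: all 'p' => match
  Position 1: all 'a' => match
  Position 2: ('i', 'n') => mismatch, stop
LCP = "pa" (length 2)

2


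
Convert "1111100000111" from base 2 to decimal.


Input: "1111100000111" in base 2
Positional expansion:
  Digit '1' (value 1) x 2^12 = 4096
  Digit '1' (value 1) x 2^11 = 2048
  Digit '1' (value 1) x 2^10 = 1024
  Digit '1' (value 1) x 2^9 = 512
  Digit '1' (value 1) x 2^8 = 256
  Digit '0' (value 0) x 2^7 = 0
  Digit '0' (value 0) x 2^6 = 0
  Digit '0' (value 0) x 2^5 = 0
  Digit '0' (value 0) x 2^4 = 0
  Digit '0' (value 0) x 2^3 = 0
  Digit '1' (value 1) x 2^2 = 4
  Digit '1' (value 1) x 2^1 = 2
  Digit '1' (value 1) x 2^0 = 1
Sum = 7943

7943


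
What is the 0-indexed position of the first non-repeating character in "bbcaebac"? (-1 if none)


Input: bbcaebac
Character frequencies:
  'a': 2
  'b': 3
  'c': 2
  'e': 1
Scanning left to right for freq == 1:
  Position 0 ('b'): freq=3, skip
  Position 1 ('b'): freq=3, skip
  Position 2 ('c'): freq=2, skip
  Position 3 ('a'): freq=2, skip
  Position 4 ('e'): unique! => answer = 4

4


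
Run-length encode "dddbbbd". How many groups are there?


Input: dddbbbd
Scanning for consecutive runs:
  Group 1: 'd' x 3 (positions 0-2)
  Group 2: 'b' x 3 (positions 3-5)
  Group 3: 'd' x 1 (positions 6-6)
Total groups: 3

3


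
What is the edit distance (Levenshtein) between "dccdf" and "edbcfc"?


Computing edit distance: "dccdf" -> "edbcfc"
DP table:
           e    d    b    c    f    c
      0    1    2    3    4    5    6
  d   1    1    1    2    3    4    5
  c   2    2    2    2    2    3    4
  c   3    3    3    3    2    3    3
  d   4    4    3    4    3    3    4
  f   5    5    4    4    4    3    4
Edit distance = dp[5][6] = 4

4


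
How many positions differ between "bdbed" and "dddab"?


Comparing "bdbed" and "dddab" position by position:
  Position 0: 'b' vs 'd' => DIFFER
  Position 1: 'd' vs 'd' => same
  Position 2: 'b' vs 'd' => DIFFER
  Position 3: 'e' vs 'a' => DIFFER
  Position 4: 'd' vs 'b' => DIFFER
Positions that differ: 4

4


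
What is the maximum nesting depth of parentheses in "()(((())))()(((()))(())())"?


Input: "()(((())))()(((()))(())())"
Tracking depth:
  Position 0 '(': depth becomes 1
  Position 1 ')': depth becomes 0
  Position 2 '(': depth becomes 1
  Position 3 '(': depth becomes 2
  Position 4 '(': depth becomes 3
  Position 5 '(': depth becomes 4
  Position 6 ')': depth becomes 3
  Position 7 ')': depth becomes 2
  Position 8 ')': depth becomes 1
  Position 9 ')': depth becomes 0
  Position 10 '(': depth becomes 1
  Position 11 ')': depth becomes 0
  Position 12 '(': depth becomes 1
  Position 13 '(': depth becomes 2
  Position 14 '(': depth becomes 3
  Position 15 '(': depth becomes 4
  Position 16 ')': depth becomes 3
  Position 17 ')': depth becomes 2
  Position 18 ')': depth becomes 1
  Position 19 '(': depth becomes 2
  Position 20 '(': depth becomes 3
  Position 21 ')': depth becomes 2
  Position 22 ')': depth becomes 1
  Position 23 '(': depth becomes 2
  Position 24 ')': depth becomes 1
  Position 25 ')': depth becomes 0
Maximum depth reached: 4

4


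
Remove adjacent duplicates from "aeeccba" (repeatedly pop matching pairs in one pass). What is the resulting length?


Input: aeeccba
Stack-based adjacent duplicate removal:
  Read 'a': push. Stack: a
  Read 'e': push. Stack: ae
  Read 'e': matches stack top 'e' => pop. Stack: a
  Read 'c': push. Stack: ac
  Read 'c': matches stack top 'c' => pop. Stack: a
  Read 'b': push. Stack: ab
  Read 'a': push. Stack: aba
Final stack: "aba" (length 3)

3


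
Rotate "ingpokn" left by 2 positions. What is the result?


Input: "ingpokn", rotate left by 2
First 2 characters: "in"
Remaining characters: "gpokn"
Concatenate remaining + first: "gpokn" + "in" = "gpoknin"

gpoknin


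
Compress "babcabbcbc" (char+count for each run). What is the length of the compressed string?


Input: babcabbcbc
Runs:
  'b' x 1 => "b1"
  'a' x 1 => "a1"
  'b' x 1 => "b1"
  'c' x 1 => "c1"
  'a' x 1 => "a1"
  'b' x 2 => "b2"
  'c' x 1 => "c1"
  'b' x 1 => "b1"
  'c' x 1 => "c1"
Compressed: "b1a1b1c1a1b2c1b1c1"
Compressed length: 18

18


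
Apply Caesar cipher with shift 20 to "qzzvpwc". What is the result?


Caesar cipher: shift "qzzvpwc" by 20
  'q' (pos 16) + 20 = pos 10 = 'k'
  'z' (pos 25) + 20 = pos 19 = 't'
  'z' (pos 25) + 20 = pos 19 = 't'
  'v' (pos 21) + 20 = pos 15 = 'p'
  'p' (pos 15) + 20 = pos 9 = 'j'
  'w' (pos 22) + 20 = pos 16 = 'q'
  'c' (pos 2) + 20 = pos 22 = 'w'
Result: kttpjqw

kttpjqw


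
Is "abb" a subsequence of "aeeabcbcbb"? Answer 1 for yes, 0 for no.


Check if "abb" is a subsequence of "aeeabcbcbb"
Greedy scan:
  Position 0 ('a'): matches sub[0] = 'a'
  Position 1 ('e'): no match needed
  Position 2 ('e'): no match needed
  Position 3 ('a'): no match needed
  Position 4 ('b'): matches sub[1] = 'b'
  Position 5 ('c'): no match needed
  Position 6 ('b'): matches sub[2] = 'b'
  Position 7 ('c'): no match needed
  Position 8 ('b'): no match needed
  Position 9 ('b'): no match needed
All 3 characters matched => is a subsequence

1


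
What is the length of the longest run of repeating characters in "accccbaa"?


Input: "accccbaa"
Scanning for longest run:
  Position 1 ('c'): new char, reset run to 1
  Position 2 ('c'): continues run of 'c', length=2
  Position 3 ('c'): continues run of 'c', length=3
  Position 4 ('c'): continues run of 'c', length=4
  Position 5 ('b'): new char, reset run to 1
  Position 6 ('a'): new char, reset run to 1
  Position 7 ('a'): continues run of 'a', length=2
Longest run: 'c' with length 4

4


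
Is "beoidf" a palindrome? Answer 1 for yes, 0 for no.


Input: beoidf
Reversed: fdioeb
  Compare pos 0 ('b') with pos 5 ('f'): MISMATCH
  Compare pos 1 ('e') with pos 4 ('d'): MISMATCH
  Compare pos 2 ('o') with pos 3 ('i'): MISMATCH
Result: not a palindrome

0


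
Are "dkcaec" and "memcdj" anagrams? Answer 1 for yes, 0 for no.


Strings: "dkcaec", "memcdj"
Sorted first:  accdek
Sorted second: cdejmm
Differ at position 0: 'a' vs 'c' => not anagrams

0


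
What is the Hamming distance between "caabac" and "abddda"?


Comparing "caabac" and "abddda" position by position:
  Position 0: 'c' vs 'a' => differ
  Position 1: 'a' vs 'b' => differ
  Position 2: 'a' vs 'd' => differ
  Position 3: 'b' vs 'd' => differ
  Position 4: 'a' vs 'd' => differ
  Position 5: 'c' vs 'a' => differ
Total differences (Hamming distance): 6

6


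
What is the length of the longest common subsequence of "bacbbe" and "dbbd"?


LCS of "bacbbe" and "dbbd"
DP table:
           d    b    b    d
      0    0    0    0    0
  b   0    0    1    1    1
  a   0    0    1    1    1
  c   0    0    1    1    1
  b   0    0    1    2    2
  b   0    0    1    2    2
  e   0    0    1    2    2
LCS length = dp[6][4] = 2

2


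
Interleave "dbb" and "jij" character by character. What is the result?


Interleaving "dbb" and "jij":
  Position 0: 'd' from first, 'j' from second => "dj"
  Position 1: 'b' from first, 'i' from second => "bi"
  Position 2: 'b' from first, 'j' from second => "bj"
Result: djbibj

djbibj


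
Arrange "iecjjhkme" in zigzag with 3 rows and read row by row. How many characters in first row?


Zigzag "iecjjhkme" into 3 rows:
Placing characters:
  'i' => row 0
  'e' => row 1
  'c' => row 2
  'j' => row 1
  'j' => row 0
  'h' => row 1
  'k' => row 2
  'm' => row 1
  'e' => row 0
Rows:
  Row 0: "ije"
  Row 1: "ejhm"
  Row 2: "ck"
First row length: 3

3


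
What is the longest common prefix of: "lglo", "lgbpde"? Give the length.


Words: lglo, lgbpde
  Position 0: all 'l' => match
  Position 1: all 'g' => match
  Position 2: ('l', 'b') => mismatch, stop
LCP = "lg" (length 2)

2


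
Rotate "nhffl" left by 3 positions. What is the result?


Input: "nhffl", rotate left by 3
First 3 characters: "nhf"
Remaining characters: "fl"
Concatenate remaining + first: "fl" + "nhf" = "flnhf"

flnhf


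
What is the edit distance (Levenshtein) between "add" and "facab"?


Computing edit distance: "add" -> "facab"
DP table:
           f    a    c    a    b
      0    1    2    3    4    5
  a   1    1    1    2    3    4
  d   2    2    2    2    3    4
  d   3    3    3    3    3    4
Edit distance = dp[3][5] = 4

4


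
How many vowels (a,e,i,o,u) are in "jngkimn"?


Input: jngkimn
Checking each character:
  'j' at position 0: consonant
  'n' at position 1: consonant
  'g' at position 2: consonant
  'k' at position 3: consonant
  'i' at position 4: vowel (running total: 1)
  'm' at position 5: consonant
  'n' at position 6: consonant
Total vowels: 1

1


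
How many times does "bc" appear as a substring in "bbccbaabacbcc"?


Searching for "bc" in "bbccbaabacbcc"
Scanning each position:
  Position 0: "bb" => no
  Position 1: "bc" => MATCH
  Position 2: "cc" => no
  Position 3: "cb" => no
  Position 4: "ba" => no
  Position 5: "aa" => no
  Position 6: "ab" => no
  Position 7: "ba" => no
  Position 8: "ac" => no
  Position 9: "cb" => no
  Position 10: "bc" => MATCH
  Position 11: "cc" => no
Total occurrences: 2

2


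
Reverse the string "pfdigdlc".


Input: pfdigdlc
Reading characters right to left:
  Position 7: 'c'
  Position 6: 'l'
  Position 5: 'd'
  Position 4: 'g'
  Position 3: 'i'
  Position 2: 'd'
  Position 1: 'f'
  Position 0: 'p'
Reversed: cldgidfp

cldgidfp


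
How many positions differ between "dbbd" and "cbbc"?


Comparing "dbbd" and "cbbc" position by position:
  Position 0: 'd' vs 'c' => DIFFER
  Position 1: 'b' vs 'b' => same
  Position 2: 'b' vs 'b' => same
  Position 3: 'd' vs 'c' => DIFFER
Positions that differ: 2

2


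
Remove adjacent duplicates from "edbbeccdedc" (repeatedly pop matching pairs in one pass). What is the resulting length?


Input: edbbeccdedc
Stack-based adjacent duplicate removal:
  Read 'e': push. Stack: e
  Read 'd': push. Stack: ed
  Read 'b': push. Stack: edb
  Read 'b': matches stack top 'b' => pop. Stack: ed
  Read 'e': push. Stack: ede
  Read 'c': push. Stack: edec
  Read 'c': matches stack top 'c' => pop. Stack: ede
  Read 'd': push. Stack: eded
  Read 'e': push. Stack: edede
  Read 'd': push. Stack: ededed
  Read 'c': push. Stack: edededc
Final stack: "edededc" (length 7)

7


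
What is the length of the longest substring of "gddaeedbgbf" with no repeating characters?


Input: "gddaeedbgbf"
Sliding window (track last position of each char):
  Position 0 ('g'): window [0,0] length 1 -- new best
  Position 1 ('d'): window [0,1] length 2 -- new best
  Position 2 ('d'): repeat (last at 1), move window start to 2
  Position 2 ('d'): window [2,2] length 1
  Position 3 ('a'): window [2,3] length 2
  Position 4 ('e'): window [2,4] length 3 -- new best
  Position 5 ('e'): repeat (last at 4), move window start to 5
  Position 5 ('e'): window [5,5] length 1
  Position 6 ('d'): window [5,6] length 2
  Position 7 ('b'): window [5,7] length 3
  Position 8 ('g'): window [5,8] length 4 -- new best
  Position 9 ('b'): repeat (last at 7), move window start to 8
  Position 9 ('b'): window [8,9] length 2
  Position 10 ('f'): window [8,10] length 3
Longest substring with no repeats: "edbg" with length 4

4


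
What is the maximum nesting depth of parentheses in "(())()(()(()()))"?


Input: "(())()(()(()()))"
Tracking depth:
  Position 0 '(': depth becomes 1
  Position 1 '(': depth becomes 2
  Position 2 ')': depth becomes 1
  Position 3 ')': depth becomes 0
  Position 4 '(': depth becomes 1
  Position 5 ')': depth becomes 0
  Position 6 '(': depth becomes 1
  Position 7 '(': depth becomes 2
  Position 8 ')': depth becomes 1
  Position 9 '(': depth becomes 2
  Position 10 '(': depth becomes 3
  Position 11 ')': depth becomes 2
  Position 12 '(': depth becomes 3
  Position 13 ')': depth becomes 2
  Position 14 ')': depth becomes 1
  Position 15 ')': depth becomes 0
Maximum depth reached: 3

3


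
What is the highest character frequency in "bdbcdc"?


Input: bdbcdc
Character counts:
  'b': 2
  'c': 2
  'd': 2
Maximum frequency: 2

2


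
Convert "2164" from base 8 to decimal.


Input: "2164" in base 8
Positional expansion:
  Digit '2' (value 2) x 8^3 = 1024
  Digit '1' (value 1) x 8^2 = 64
  Digit '6' (value 6) x 8^1 = 48
  Digit '4' (value 4) x 8^0 = 4
Sum = 1140

1140


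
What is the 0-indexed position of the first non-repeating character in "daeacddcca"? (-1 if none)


Input: daeacddcca
Character frequencies:
  'a': 3
  'c': 3
  'd': 3
  'e': 1
Scanning left to right for freq == 1:
  Position 0 ('d'): freq=3, skip
  Position 1 ('a'): freq=3, skip
  Position 2 ('e'): unique! => answer = 2

2


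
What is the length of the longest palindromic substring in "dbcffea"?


Input: "dbcffea"
Checking substrings for palindromes:
  [3:5] "ff" (len 2) => palindrome
Longest palindromic substring: "ff" with length 2

2


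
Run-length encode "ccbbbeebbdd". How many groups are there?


Input: ccbbbeebbdd
Scanning for consecutive runs:
  Group 1: 'c' x 2 (positions 0-1)
  Group 2: 'b' x 3 (positions 2-4)
  Group 3: 'e' x 2 (positions 5-6)
  Group 4: 'b' x 2 (positions 7-8)
  Group 5: 'd' x 2 (positions 9-10)
Total groups: 5

5


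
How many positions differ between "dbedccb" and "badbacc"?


Comparing "dbedccb" and "badbacc" position by position:
  Position 0: 'd' vs 'b' => DIFFER
  Position 1: 'b' vs 'a' => DIFFER
  Position 2: 'e' vs 'd' => DIFFER
  Position 3: 'd' vs 'b' => DIFFER
  Position 4: 'c' vs 'a' => DIFFER
  Position 5: 'c' vs 'c' => same
  Position 6: 'b' vs 'c' => DIFFER
Positions that differ: 6

6


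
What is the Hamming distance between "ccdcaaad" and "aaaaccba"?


Comparing "ccdcaaad" and "aaaaccba" position by position:
  Position 0: 'c' vs 'a' => differ
  Position 1: 'c' vs 'a' => differ
  Position 2: 'd' vs 'a' => differ
  Position 3: 'c' vs 'a' => differ
  Position 4: 'a' vs 'c' => differ
  Position 5: 'a' vs 'c' => differ
  Position 6: 'a' vs 'b' => differ
  Position 7: 'd' vs 'a' => differ
Total differences (Hamming distance): 8

8


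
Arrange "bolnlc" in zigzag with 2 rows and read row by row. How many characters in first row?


Zigzag "bolnlc" into 2 rows:
Placing characters:
  'b' => row 0
  'o' => row 1
  'l' => row 0
  'n' => row 1
  'l' => row 0
  'c' => row 1
Rows:
  Row 0: "bll"
  Row 1: "onc"
First row length: 3

3


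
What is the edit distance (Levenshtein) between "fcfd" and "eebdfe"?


Computing edit distance: "fcfd" -> "eebdfe"
DP table:
           e    e    b    d    f    e
      0    1    2    3    4    5    6
  f   1    1    2    3    4    4    5
  c   2    2    2    3    4    5    5
  f   3    3    3    3    4    4    5
  d   4    4    4    4    3    4    5
Edit distance = dp[4][6] = 5

5


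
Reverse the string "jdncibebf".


Input: jdncibebf
Reading characters right to left:
  Position 8: 'f'
  Position 7: 'b'
  Position 6: 'e'
  Position 5: 'b'
  Position 4: 'i'
  Position 3: 'c'
  Position 2: 'n'
  Position 1: 'd'
  Position 0: 'j'
Reversed: fbebicndj

fbebicndj


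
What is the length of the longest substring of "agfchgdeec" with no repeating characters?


Input: "agfchgdeec"
Sliding window (track last position of each char):
  Position 0 ('a'): window [0,0] length 1 -- new best
  Position 1 ('g'): window [0,1] length 2 -- new best
  Position 2 ('f'): window [0,2] length 3 -- new best
  Position 3 ('c'): window [0,3] length 4 -- new best
  Position 4 ('h'): window [0,4] length 5 -- new best
  Position 5 ('g'): repeat (last at 1), move window start to 2
  Position 5 ('g'): window [2,5] length 4
  Position 6 ('d'): window [2,6] length 5
  Position 7 ('e'): window [2,7] length 6 -- new best
  Position 8 ('e'): repeat (last at 7), move window start to 8
  Position 8 ('e'): window [8,8] length 1
  Position 9 ('c'): window [8,9] length 2
Longest substring with no repeats: "fchgde" with length 6

6


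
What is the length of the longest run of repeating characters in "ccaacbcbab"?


Input: "ccaacbcbab"
Scanning for longest run:
  Position 1 ('c'): continues run of 'c', length=2
  Position 2 ('a'): new char, reset run to 1
  Position 3 ('a'): continues run of 'a', length=2
  Position 4 ('c'): new char, reset run to 1
  Position 5 ('b'): new char, reset run to 1
  Position 6 ('c'): new char, reset run to 1
  Position 7 ('b'): new char, reset run to 1
  Position 8 ('a'): new char, reset run to 1
  Position 9 ('b'): new char, reset run to 1
Longest run: 'c' with length 2

2


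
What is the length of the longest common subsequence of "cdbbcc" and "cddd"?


LCS of "cdbbcc" and "cddd"
DP table:
           c    d    d    d
      0    0    0    0    0
  c   0    1    1    1    1
  d   0    1    2    2    2
  b   0    1    2    2    2
  b   0    1    2    2    2
  c   0    1    2    2    2
  c   0    1    2    2    2
LCS length = dp[6][4] = 2

2


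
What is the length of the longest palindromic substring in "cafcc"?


Input: "cafcc"
Checking substrings for palindromes:
  [3:5] "cc" (len 2) => palindrome
Longest palindromic substring: "cc" with length 2

2


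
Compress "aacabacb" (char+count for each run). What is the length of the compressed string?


Input: aacabacb
Runs:
  'a' x 2 => "a2"
  'c' x 1 => "c1"
  'a' x 1 => "a1"
  'b' x 1 => "b1"
  'a' x 1 => "a1"
  'c' x 1 => "c1"
  'b' x 1 => "b1"
Compressed: "a2c1a1b1a1c1b1"
Compressed length: 14

14


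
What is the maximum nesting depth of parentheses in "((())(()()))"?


Input: "((())(()()))"
Tracking depth:
  Position 0 '(': depth becomes 1
  Position 1 '(': depth becomes 2
  Position 2 '(': depth becomes 3
  Position 3 ')': depth becomes 2
  Position 4 ')': depth becomes 1
  Position 5 '(': depth becomes 2
  Position 6 '(': depth becomes 3
  Position 7 ')': depth becomes 2
  Position 8 '(': depth becomes 3
  Position 9 ')': depth becomes 2
  Position 10 ')': depth becomes 1
  Position 11 ')': depth becomes 0
Maximum depth reached: 3

3


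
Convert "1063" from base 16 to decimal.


Input: "1063" in base 16
Positional expansion:
  Digit '1' (value 1) x 16^3 = 4096
  Digit '0' (value 0) x 16^2 = 0
  Digit '6' (value 6) x 16^1 = 96
  Digit '3' (value 3) x 16^0 = 3
Sum = 4195

4195


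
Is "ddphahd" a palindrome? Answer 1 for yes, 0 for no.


Input: ddphahd
Reversed: dhahpdd
  Compare pos 0 ('d') with pos 6 ('d'): match
  Compare pos 1 ('d') with pos 5 ('h'): MISMATCH
  Compare pos 2 ('p') with pos 4 ('a'): MISMATCH
Result: not a palindrome

0


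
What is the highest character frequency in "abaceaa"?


Input: abaceaa
Character counts:
  'a': 4
  'b': 1
  'c': 1
  'e': 1
Maximum frequency: 4

4


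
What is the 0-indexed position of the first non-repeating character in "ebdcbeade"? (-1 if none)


Input: ebdcbeade
Character frequencies:
  'a': 1
  'b': 2
  'c': 1
  'd': 2
  'e': 3
Scanning left to right for freq == 1:
  Position 0 ('e'): freq=3, skip
  Position 1 ('b'): freq=2, skip
  Position 2 ('d'): freq=2, skip
  Position 3 ('c'): unique! => answer = 3

3


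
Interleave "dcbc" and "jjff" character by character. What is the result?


Interleaving "dcbc" and "jjff":
  Position 0: 'd' from first, 'j' from second => "dj"
  Position 1: 'c' from first, 'j' from second => "cj"
  Position 2: 'b' from first, 'f' from second => "bf"
  Position 3: 'c' from first, 'f' from second => "cf"
Result: djcjbfcf

djcjbfcf


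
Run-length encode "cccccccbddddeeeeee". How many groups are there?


Input: cccccccbddddeeeeee
Scanning for consecutive runs:
  Group 1: 'c' x 7 (positions 0-6)
  Group 2: 'b' x 1 (positions 7-7)
  Group 3: 'd' x 4 (positions 8-11)
  Group 4: 'e' x 6 (positions 12-17)
Total groups: 4

4


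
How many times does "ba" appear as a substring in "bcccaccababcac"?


Searching for "ba" in "bcccaccababcac"
Scanning each position:
  Position 0: "bc" => no
  Position 1: "cc" => no
  Position 2: "cc" => no
  Position 3: "ca" => no
  Position 4: "ac" => no
  Position 5: "cc" => no
  Position 6: "ca" => no
  Position 7: "ab" => no
  Position 8: "ba" => MATCH
  Position 9: "ab" => no
  Position 10: "bc" => no
  Position 11: "ca" => no
  Position 12: "ac" => no
Total occurrences: 1

1


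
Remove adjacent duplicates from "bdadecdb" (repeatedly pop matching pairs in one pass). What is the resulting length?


Input: bdadecdb
Stack-based adjacent duplicate removal:
  Read 'b': push. Stack: b
  Read 'd': push. Stack: bd
  Read 'a': push. Stack: bda
  Read 'd': push. Stack: bdad
  Read 'e': push. Stack: bdade
  Read 'c': push. Stack: bdadec
  Read 'd': push. Stack: bdadecd
  Read 'b': push. Stack: bdadecdb
Final stack: "bdadecdb" (length 8)

8


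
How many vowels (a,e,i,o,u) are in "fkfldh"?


Input: fkfldh
Checking each character:
  'f' at position 0: consonant
  'k' at position 1: consonant
  'f' at position 2: consonant
  'l' at position 3: consonant
  'd' at position 4: consonant
  'h' at position 5: consonant
Total vowels: 0

0


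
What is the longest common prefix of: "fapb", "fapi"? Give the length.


Words: fapb, fapi
  Position 0: all 'f' => match
  Position 1: all 'a' => match
  Position 2: all 'p' => match
  Position 3: ('b', 'i') => mismatch, stop
LCP = "fap" (length 3)

3


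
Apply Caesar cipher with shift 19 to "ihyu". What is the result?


Caesar cipher: shift "ihyu" by 19
  'i' (pos 8) + 19 = pos 1 = 'b'
  'h' (pos 7) + 19 = pos 0 = 'a'
  'y' (pos 24) + 19 = pos 17 = 'r'
  'u' (pos 20) + 19 = pos 13 = 'n'
Result: barn

barn


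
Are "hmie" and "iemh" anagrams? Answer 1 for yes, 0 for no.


Strings: "hmie", "iemh"
Sorted first:  ehim
Sorted second: ehim
Sorted forms match => anagrams

1


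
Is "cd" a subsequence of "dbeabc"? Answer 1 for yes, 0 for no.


Check if "cd" is a subsequence of "dbeabc"
Greedy scan:
  Position 0 ('d'): no match needed
  Position 1 ('b'): no match needed
  Position 2 ('e'): no match needed
  Position 3 ('a'): no match needed
  Position 4 ('b'): no match needed
  Position 5 ('c'): matches sub[0] = 'c'
Only matched 1/2 characters => not a subsequence

0


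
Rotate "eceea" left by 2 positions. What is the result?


Input: "eceea", rotate left by 2
First 2 characters: "ec"
Remaining characters: "eea"
Concatenate remaining + first: "eea" + "ec" = "eeaec"

eeaec


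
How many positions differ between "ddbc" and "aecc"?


Comparing "ddbc" and "aecc" position by position:
  Position 0: 'd' vs 'a' => DIFFER
  Position 1: 'd' vs 'e' => DIFFER
  Position 2: 'b' vs 'c' => DIFFER
  Position 3: 'c' vs 'c' => same
Positions that differ: 3

3


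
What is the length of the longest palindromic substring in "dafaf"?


Input: "dafaf"
Checking substrings for palindromes:
  [1:4] "afa" (len 3) => palindrome
  [2:5] "faf" (len 3) => palindrome
Longest palindromic substring: "afa" with length 3

3


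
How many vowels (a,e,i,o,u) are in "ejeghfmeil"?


Input: ejeghfmeil
Checking each character:
  'e' at position 0: vowel (running total: 1)
  'j' at position 1: consonant
  'e' at position 2: vowel (running total: 2)
  'g' at position 3: consonant
  'h' at position 4: consonant
  'f' at position 5: consonant
  'm' at position 6: consonant
  'e' at position 7: vowel (running total: 3)
  'i' at position 8: vowel (running total: 4)
  'l' at position 9: consonant
Total vowels: 4

4


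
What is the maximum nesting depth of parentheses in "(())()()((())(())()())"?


Input: "(())()()((())(())()())"
Tracking depth:
  Position 0 '(': depth becomes 1
  Position 1 '(': depth becomes 2
  Position 2 ')': depth becomes 1
  Position 3 ')': depth becomes 0
  Position 4 '(': depth becomes 1
  Position 5 ')': depth becomes 0
  Position 6 '(': depth becomes 1
  Position 7 ')': depth becomes 0
  Position 8 '(': depth becomes 1
  Position 9 '(': depth becomes 2
  Position 10 '(': depth becomes 3
  Position 11 ')': depth becomes 2
  Position 12 ')': depth becomes 1
  Position 13 '(': depth becomes 2
  Position 14 '(': depth becomes 3
  Position 15 ')': depth becomes 2
  Position 16 ')': depth becomes 1
  Position 17 '(': depth becomes 2
  Position 18 ')': depth becomes 1
  Position 19 '(': depth becomes 2
  Position 20 ')': depth becomes 1
  Position 21 ')': depth becomes 0
Maximum depth reached: 3

3


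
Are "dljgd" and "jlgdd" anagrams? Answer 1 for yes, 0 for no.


Strings: "dljgd", "jlgdd"
Sorted first:  ddgjl
Sorted second: ddgjl
Sorted forms match => anagrams

1


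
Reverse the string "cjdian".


Input: cjdian
Reading characters right to left:
  Position 5: 'n'
  Position 4: 'a'
  Position 3: 'i'
  Position 2: 'd'
  Position 1: 'j'
  Position 0: 'c'
Reversed: naidjc

naidjc


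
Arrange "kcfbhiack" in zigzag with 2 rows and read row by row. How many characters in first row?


Zigzag "kcfbhiack" into 2 rows:
Placing characters:
  'k' => row 0
  'c' => row 1
  'f' => row 0
  'b' => row 1
  'h' => row 0
  'i' => row 1
  'a' => row 0
  'c' => row 1
  'k' => row 0
Rows:
  Row 0: "kfhak"
  Row 1: "cbic"
First row length: 5

5


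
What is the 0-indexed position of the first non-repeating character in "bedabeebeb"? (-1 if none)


Input: bedabeebeb
Character frequencies:
  'a': 1
  'b': 4
  'd': 1
  'e': 4
Scanning left to right for freq == 1:
  Position 0 ('b'): freq=4, skip
  Position 1 ('e'): freq=4, skip
  Position 2 ('d'): unique! => answer = 2

2


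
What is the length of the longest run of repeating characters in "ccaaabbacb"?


Input: "ccaaabbacb"
Scanning for longest run:
  Position 1 ('c'): continues run of 'c', length=2
  Position 2 ('a'): new char, reset run to 1
  Position 3 ('a'): continues run of 'a', length=2
  Position 4 ('a'): continues run of 'a', length=3
  Position 5 ('b'): new char, reset run to 1
  Position 6 ('b'): continues run of 'b', length=2
  Position 7 ('a'): new char, reset run to 1
  Position 8 ('c'): new char, reset run to 1
  Position 9 ('b'): new char, reset run to 1
Longest run: 'a' with length 3

3


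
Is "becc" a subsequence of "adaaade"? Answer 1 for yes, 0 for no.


Check if "becc" is a subsequence of "adaaade"
Greedy scan:
  Position 0 ('a'): no match needed
  Position 1 ('d'): no match needed
  Position 2 ('a'): no match needed
  Position 3 ('a'): no match needed
  Position 4 ('a'): no match needed
  Position 5 ('d'): no match needed
  Position 6 ('e'): no match needed
Only matched 0/4 characters => not a subsequence

0


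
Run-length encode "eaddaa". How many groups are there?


Input: eaddaa
Scanning for consecutive runs:
  Group 1: 'e' x 1 (positions 0-0)
  Group 2: 'a' x 1 (positions 1-1)
  Group 3: 'd' x 2 (positions 2-3)
  Group 4: 'a' x 2 (positions 4-5)
Total groups: 4

4


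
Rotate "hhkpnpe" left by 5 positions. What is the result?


Input: "hhkpnpe", rotate left by 5
First 5 characters: "hhkpn"
Remaining characters: "pe"
Concatenate remaining + first: "pe" + "hhkpn" = "pehhkpn"

pehhkpn


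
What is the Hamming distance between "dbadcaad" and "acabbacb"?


Comparing "dbadcaad" and "acabbacb" position by position:
  Position 0: 'd' vs 'a' => differ
  Position 1: 'b' vs 'c' => differ
  Position 2: 'a' vs 'a' => same
  Position 3: 'd' vs 'b' => differ
  Position 4: 'c' vs 'b' => differ
  Position 5: 'a' vs 'a' => same
  Position 6: 'a' vs 'c' => differ
  Position 7: 'd' vs 'b' => differ
Total differences (Hamming distance): 6

6


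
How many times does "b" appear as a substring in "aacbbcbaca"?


Searching for "b" in "aacbbcbaca"
Scanning each position:
  Position 0: "a" => no
  Position 1: "a" => no
  Position 2: "c" => no
  Position 3: "b" => MATCH
  Position 4: "b" => MATCH
  Position 5: "c" => no
  Position 6: "b" => MATCH
  Position 7: "a" => no
  Position 8: "c" => no
  Position 9: "a" => no
Total occurrences: 3

3


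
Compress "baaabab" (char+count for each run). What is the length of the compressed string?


Input: baaabab
Runs:
  'b' x 1 => "b1"
  'a' x 3 => "a3"
  'b' x 1 => "b1"
  'a' x 1 => "a1"
  'b' x 1 => "b1"
Compressed: "b1a3b1a1b1"
Compressed length: 10

10


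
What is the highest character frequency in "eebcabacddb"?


Input: eebcabacddb
Character counts:
  'a': 2
  'b': 3
  'c': 2
  'd': 2
  'e': 2
Maximum frequency: 3

3


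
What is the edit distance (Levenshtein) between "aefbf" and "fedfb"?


Computing edit distance: "aefbf" -> "fedfb"
DP table:
           f    e    d    f    b
      0    1    2    3    4    5
  a   1    1    2    3    4    5
  e   2    2    1    2    3    4
  f   3    2    2    2    2    3
  b   4    3    3    3    3    2
  f   5    4    4    4    3    3
Edit distance = dp[5][5] = 3

3


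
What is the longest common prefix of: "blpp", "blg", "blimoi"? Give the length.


Words: blpp, blg, blimoi
  Position 0: all 'b' => match
  Position 1: all 'l' => match
  Position 2: ('p', 'g', 'i') => mismatch, stop
LCP = "bl" (length 2)

2


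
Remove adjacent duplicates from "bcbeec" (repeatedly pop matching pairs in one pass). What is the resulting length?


Input: bcbeec
Stack-based adjacent duplicate removal:
  Read 'b': push. Stack: b
  Read 'c': push. Stack: bc
  Read 'b': push. Stack: bcb
  Read 'e': push. Stack: bcbe
  Read 'e': matches stack top 'e' => pop. Stack: bcb
  Read 'c': push. Stack: bcbc
Final stack: "bcbc" (length 4)

4


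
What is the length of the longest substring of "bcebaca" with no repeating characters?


Input: "bcebaca"
Sliding window (track last position of each char):
  Position 0 ('b'): window [0,0] length 1 -- new best
  Position 1 ('c'): window [0,1] length 2 -- new best
  Position 2 ('e'): window [0,2] length 3 -- new best
  Position 3 ('b'): repeat (last at 0), move window start to 1
  Position 3 ('b'): window [1,3] length 3
  Position 4 ('a'): window [1,4] length 4 -- new best
  Position 5 ('c'): repeat (last at 1), move window start to 2
  Position 5 ('c'): window [2,5] length 4
  Position 6 ('a'): repeat (last at 4), move window start to 5
  Position 6 ('a'): window [5,6] length 2
Longest substring with no repeats: "ceba" with length 4

4


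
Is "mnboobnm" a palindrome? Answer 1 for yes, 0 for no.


Input: mnboobnm
Reversed: mnboobnm
  Compare pos 0 ('m') with pos 7 ('m'): match
  Compare pos 1 ('n') with pos 6 ('n'): match
  Compare pos 2 ('b') with pos 5 ('b'): match
  Compare pos 3 ('o') with pos 4 ('o'): match
Result: palindrome

1


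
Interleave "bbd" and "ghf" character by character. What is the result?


Interleaving "bbd" and "ghf":
  Position 0: 'b' from first, 'g' from second => "bg"
  Position 1: 'b' from first, 'h' from second => "bh"
  Position 2: 'd' from first, 'f' from second => "df"
Result: bgbhdf

bgbhdf


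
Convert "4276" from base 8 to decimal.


Input: "4276" in base 8
Positional expansion:
  Digit '4' (value 4) x 8^3 = 2048
  Digit '2' (value 2) x 8^2 = 128
  Digit '7' (value 7) x 8^1 = 56
  Digit '6' (value 6) x 8^0 = 6
Sum = 2238

2238


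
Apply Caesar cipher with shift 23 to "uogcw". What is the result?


Caesar cipher: shift "uogcw" by 23
  'u' (pos 20) + 23 = pos 17 = 'r'
  'o' (pos 14) + 23 = pos 11 = 'l'
  'g' (pos 6) + 23 = pos 3 = 'd'
  'c' (pos 2) + 23 = pos 25 = 'z'
  'w' (pos 22) + 23 = pos 19 = 't'
Result: rldzt

rldzt
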